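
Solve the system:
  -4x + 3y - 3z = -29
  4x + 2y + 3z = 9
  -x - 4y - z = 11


Using Cramer's rule. Expand each determinant along the first row.
D  = (-4)*[2*(-1) - 3*(-4)] - 3*[4*(-1) - 3*(-1)] + (-3)*[4*(-4) - 2*(-1)]
  = (-4)*(10) - 3*(-1) + (-3)*(-14) = 5
Dx = (-29)*[2*(-1) - 3*(-4)] - 3*[9*(-1) - 3*11] + (-3)*[9*(-4) - 2*11]
  = (-29)*(10) - 3*(-42) + (-3)*(-58) = 10
Dy = (-4)*[9*(-1) - 3*11] - (-29)*[4*(-1) - 3*(-1)] + (-3)*[4*11 - 9*(-1)]
  = (-4)*(-42) - (-29)*(-1) + (-3)*(53) = -20
Dz = (-4)*[2*11 - 9*(-4)] - 3*[4*11 - 9*(-1)] + (-29)*[4*(-4) - 2*(-1)]
  = (-4)*(58) - 3*(53) + (-29)*(-14) = 15
x = Dx/D = 10/5 = 2, y = Dy/D = -20/5 = -4, z = Dz/D = 15/5 = 3
Check eq1: (-4)(2) + (3)(-4) + (-3)(3) = -29 = -29 ✓
Check eq2: (4)(2) + (2)(-4) + (3)(3) = 9 = 9 ✓
Check eq3: (-1)(2) + (-4)(-4) + (-1)(3) = 11 = 11 ✓

x = 2, y = -4, z = 3


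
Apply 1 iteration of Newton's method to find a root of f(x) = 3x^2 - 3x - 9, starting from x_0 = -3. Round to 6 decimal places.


Newton's method: x_(n+1) = x_n - f(x_n)/f'(x_n)
f(x) = 3x^2 - 3x - 9
f'(x) = 6x - 3

Iteration 1:
  f(-3.000000) = 27.000000
  f'(-3.000000) = -21.000000
  x_1 = -3.000000 - (27.000000)/(-21.000000) = -1.714286

x_1 = -1.714286


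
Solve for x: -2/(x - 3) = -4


Multiply both sides by (x - 3): -2 = -4(x - 3)
Distribute: -2 = -4x + 12
-4x = -2 - 12 = -14
x = 7/2

x = 7/2


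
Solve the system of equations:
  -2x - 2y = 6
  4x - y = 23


Using Cramer's rule:
Determinant D = (-2)(-1) - (4)(-2) = 2 + 8 = 10
Dx = (6)(-1) - (23)(-2) = -6 + 46 = 40
Dy = (-2)(23) - (4)(6) = -46 - 24 = -70
x = Dx/D = 40/10 = 4
y = Dy/D = -70/10 = -7

x = 4, y = -7


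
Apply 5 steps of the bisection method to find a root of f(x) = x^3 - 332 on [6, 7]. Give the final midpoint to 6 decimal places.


f(x) = x^3 - 332
f(6) = -116 < 0
f(7) = 11 > 0

Step 1: midpoint = (6.000000 + 7.000000)/2 = 6.500000
  f(6.500000) = -57.375000
  f(mid) < 0, so root is in [6.500000, 7.000000]

Step 2: midpoint = (6.500000 + 7.000000)/2 = 6.750000
  f(6.750000) = -24.453125
  f(mid) < 0, so root is in [6.750000, 7.000000]

Step 3: midpoint = (6.750000 + 7.000000)/2 = 6.875000
  f(6.875000) = -7.048828
  f(mid) < 0, so root is in [6.875000, 7.000000]

Step 4: midpoint = (6.875000 + 7.000000)/2 = 6.937500
  f(6.937500) = 1.894287
  f(mid) > 0, so root is in [6.875000, 6.937500]

Step 5: midpoint = (6.875000 + 6.937500)/2 = 6.906250
  f(6.906250) = -2.597504
  f(mid) < 0, so root is in [6.906250, 6.937500]

midpoint = 6.906250


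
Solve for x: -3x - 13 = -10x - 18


Starting with: -3x - 13 = -10x - 18
Move all x terms to left: (-3 + 10)x = -18 + 13
Simplify: 7x = -5
Divide both sides by 7: x = -5/7

x = -5/7


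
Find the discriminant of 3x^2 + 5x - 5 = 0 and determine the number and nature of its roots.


For ax^2 + bx + c = 0, discriminant D = b^2 - 4ac
Here a = 3, b = 5, c = -5
D = (5)^2 - 4(3)(-5) = 25 + 60 = 85

D = 85 > 0 but not a perfect square
The equation has 2 distinct real irrational roots.

Discriminant = 85, 2 distinct real irrational roots


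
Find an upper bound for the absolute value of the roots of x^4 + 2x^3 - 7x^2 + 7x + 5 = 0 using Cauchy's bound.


Cauchy's bound: all roots r satisfy |r| <= 1 + max(|a_i/a_n|) for i = 0,...,n-1
where a_n is the leading coefficient.

Coefficients: [1, 2, -7, 7, 5]
Leading coefficient a_n = 1
Ratios |a_i/a_n|: 2, 7, 7, 5
Maximum ratio: 7
Cauchy's bound: |r| <= 1 + 7 = 8

Upper bound = 8


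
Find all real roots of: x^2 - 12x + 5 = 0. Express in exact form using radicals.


Using the quadratic formula: x = (-b ± sqrt(b^2 - 4ac)) / (2a)
Here a = 1, b = -12, c = 5
Discriminant = b^2 - 4ac = (-12)^2 - 4(1)(5) = 144 - 20 = 124
Since discriminant = 124 > 0, there are two real roots.
x = (12 ± 2*sqrt(31)) / 2
Simplifying: x = 6 ± sqrt(31)
Numerically: x ≈ 11.5678 or x ≈ 0.4322

x = 6 + sqrt(31) or x = 6 - sqrt(31)


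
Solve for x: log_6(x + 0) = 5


Convert to exponential form: x + 0 = 6^5 = 7776
x = 7776 - 0 = 7776
Check: log_6(7776 + 0) = log_6(7776) = log_6(7776) = 5 ✓

x = 7776


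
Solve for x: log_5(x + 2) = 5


Convert to exponential form: x + 2 = 5^5 = 3125
x = 3125 - 2 = 3123
Check: log_5(3123 + 2) = log_5(3125) = log_5(3125) = 5 ✓

x = 3123


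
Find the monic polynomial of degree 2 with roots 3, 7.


A monic polynomial with roots 3, 7 is:
p(x) = (x - 3)(x - 7)
After multiplying by (x - 3): x - 3
After multiplying by (x - 7): x^2 - 10x + 21

x^2 - 10x + 21


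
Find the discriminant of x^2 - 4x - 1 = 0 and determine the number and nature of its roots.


For ax^2 + bx + c = 0, discriminant D = b^2 - 4ac
Here a = 1, b = -4, c = -1
D = (-4)^2 - 4(1)(-1) = 16 + 4 = 20

D = 20 > 0 but not a perfect square
The equation has 2 distinct real irrational roots.

Discriminant = 20, 2 distinct real irrational roots


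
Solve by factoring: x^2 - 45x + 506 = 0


We need two numbers that multiply to 506 and add to -45.
Those numbers are -23 and -22 (since (-23) * (-22) = 506 and (-23) + (-22) = -45).
So x^2 - 45x + 506 = (x - 23)(x - 22) = 0
Setting each factor to zero: x = 23 or x = 22

x = 22, x = 23


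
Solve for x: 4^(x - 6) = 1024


Express both sides with the same base.
1024 = 4^5
Since the bases match, equate exponents: x - 6 = 5
So x = 5 - (-6) = 11

x = 11


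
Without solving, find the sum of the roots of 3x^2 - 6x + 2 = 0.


By Vieta's formulas for ax^2 + bx + c = 0:
  Sum of roots = -b/a
  Product of roots = c/a

Here a = 3, b = -6, c = 2
Sum = -(-6)/3 = 2
Product = 2/3 = 2/3

Sum = 2


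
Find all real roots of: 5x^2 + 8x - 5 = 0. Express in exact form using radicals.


Using the quadratic formula: x = (-b ± sqrt(b^2 - 4ac)) / (2a)
Here a = 5, b = 8, c = -5
Discriminant = b^2 - 4ac = 8^2 - 4(5)(-5) = 64 + 100 = 164
Since discriminant = 164 > 0, there are two real roots.
x = (-8 ± 2*sqrt(41)) / 10
Simplifying: x = (-4 ± sqrt(41)) / 5
Numerically: x ≈ 0.4806 or x ≈ -2.0806

x = (-4 + sqrt(41)) / 5 or x = (-4 - sqrt(41)) / 5


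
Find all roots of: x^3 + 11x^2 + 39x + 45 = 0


Let p(x) = x^3 + 11x^2 + 39x + 45. By the rational root theorem (leading coefficient 1), any rational root is an integer divisor of 45: try ±1, ±2, ... in turn.
Test x = 1: value = 96 ≠ 0.
Test x = -1: value = 16 ≠ 0.
Test x = 3: value = 288 ≠ 0.
Test x = -3: value = 0 ✓, so (x + 3) is a factor.
Synthetic division by (x + 3): bring down 1; 1(-3) + 11 = 8; 8(-3) + 39 = 15; 15(-3) + 45 = 0 → quotient x^2 + 8x + 15, remainder 0.
Solve the quadratic x^2 + 8x + 15 = 0: discriminant = 8^2 - 4(1)(15) = 64 - 60 = 4.
sqrt(4) = 2, so x = (-8 ± 2)/2: x = -3 or x = -5.
Collecting all roots found:

x = -5, x = -3 (multiplicity 2)


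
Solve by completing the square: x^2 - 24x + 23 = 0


Start: x^2 - 24x + 23 = 0
Move constant: x^2 - 24x = -23
Half of -24 is -12, squared is 144
Add 144 to both sides: x^2 - 24x + 144 = 121
(x - 12)^2 = 121
x - 12 = ±11
x = 12 + 11 = 23 or x = 12 - 11 = 1

x = 1, x = 23


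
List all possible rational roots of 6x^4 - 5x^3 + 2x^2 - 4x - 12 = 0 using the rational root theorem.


Rational root theorem: possible roots are ±p/q where:
  p divides the constant term (-12): p ∈ {1, 2, 3, 4, 6, 12}
  q divides the leading coefficient (6): q ∈ {1, 2, 3, 6}

All possible rational roots: -12, -6, -4, -3, -2, -3/2, -4/3, -1, -2/3, -1/2, -1/3, -1/6, 1/6, 1/3, 1/2, 2/3, 1, 4/3, 3/2, 2, 3, 4, 6, 12

-12, -6, -4, -3, -2, -3/2, -4/3, -1, -2/3, -1/2, -1/3, -1/6, 1/6, 1/3, 1/2, 2/3, 1, 4/3, 3/2, 2, 3, 4, 6, 12


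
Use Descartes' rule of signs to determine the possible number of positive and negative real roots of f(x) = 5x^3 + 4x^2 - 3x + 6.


Descartes' rule of signs:

For positive roots, count sign changes in f(x) = 5x^3 + 4x^2 - 3x + 6:
Signs of coefficients: +, +, -, +
Number of sign changes: 2
Possible positive real roots: 2, 0

For negative roots, examine f(-x) = -5x^3 + 4x^2 + 3x + 6:
Signs of coefficients: -, +, +, +
Number of sign changes: 1
Possible negative real roots: 1

Positive roots: 2 or 0; Negative roots: 1


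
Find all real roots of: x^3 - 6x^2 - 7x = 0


The constant term is 0, so x = 0 is a root. Factor out x:
  x(x^2 - 6x - 7) = 0
Solve the quadratic x^2 - 6x - 7 = 0: discriminant = (-6)^2 - 4(1)(-7) = 36 + 28 = 64.
sqrt(64) = 8, so x = (6 ± 8)/2: x = 7 or x = -1.

x = -1, x = 0, x = 7


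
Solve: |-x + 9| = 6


An absolute value equation |expr| = 6 gives two cases:
Case 1: -x + 9 = 6
  -x = -3, so x = 3
Case 2: -x + 9 = -6
  -x = -15, so x = 15

x = 3, x = 15


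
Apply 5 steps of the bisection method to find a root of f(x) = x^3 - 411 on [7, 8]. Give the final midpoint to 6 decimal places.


f(x) = x^3 - 411
f(7) = -68 < 0
f(8) = 101 > 0

Step 1: midpoint = (7.000000 + 8.000000)/2 = 7.500000
  f(7.500000) = 10.875000
  f(mid) > 0, so root is in [7.000000, 7.500000]

Step 2: midpoint = (7.000000 + 7.500000)/2 = 7.250000
  f(7.250000) = -29.921875
  f(mid) < 0, so root is in [7.250000, 7.500000]

Step 3: midpoint = (7.250000 + 7.500000)/2 = 7.375000
  f(7.375000) = -9.869141
  f(mid) < 0, so root is in [7.375000, 7.500000]

Step 4: midpoint = (7.375000 + 7.500000)/2 = 7.437500
  f(7.437500) = 0.415771
  f(mid) > 0, so root is in [7.375000, 7.437500]

Step 5: midpoint = (7.375000 + 7.437500)/2 = 7.406250
  f(7.406250) = -4.748383
  f(mid) < 0, so root is in [7.406250, 7.437500]

midpoint = 7.406250


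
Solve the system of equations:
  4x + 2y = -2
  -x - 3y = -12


Using Cramer's rule:
Determinant D = (4)(-3) - (-1)(2) = -12 + 2 = -10
Dx = (-2)(-3) - (-12)(2) = 6 + 24 = 30
Dy = (4)(-12) - (-1)(-2) = -48 - 2 = -50
x = Dx/D = 30/-10 = -3
y = Dy/D = -50/-10 = 5

x = -3, y = 5


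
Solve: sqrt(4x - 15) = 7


Square both sides: 4x - 15 = 7^2 = 49
4x = 49 + 15 = 64
x = 16
Check: sqrt(4*16 - 15) = sqrt(49) = 7 ✓

x = 16


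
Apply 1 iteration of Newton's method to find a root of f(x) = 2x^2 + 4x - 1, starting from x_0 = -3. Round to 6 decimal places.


Newton's method: x_(n+1) = x_n - f(x_n)/f'(x_n)
f(x) = 2x^2 + 4x - 1
f'(x) = 4x + 4

Iteration 1:
  f(-3.000000) = 5.000000
  f'(-3.000000) = -8.000000
  x_1 = -3.000000 - (5.000000)/(-8.000000) = -2.375000

x_1 = -2.375000


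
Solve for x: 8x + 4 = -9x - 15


Starting with: 8x + 4 = -9x - 15
Move all x terms to left: (8 + 9)x = -15 - 4
Simplify: 17x = -19
Divide both sides by 17: x = -19/17

x = -19/17


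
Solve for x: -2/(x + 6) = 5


Multiply both sides by (x + 6): -2 = 5(x + 6)
Distribute: -2 = 5x + 30
5x = -2 - 30 = -32
x = -32/5

x = -32/5


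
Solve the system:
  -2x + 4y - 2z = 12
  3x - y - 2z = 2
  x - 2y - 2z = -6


Using Cramer's rule. Expand each determinant along the first row.
D  = (-2)*[(-1)*(-2) - (-2)*(-2)] - 4*[3*(-2) - (-2)*1] + (-2)*[3*(-2) - (-1)*1]
  = (-2)*(-2) - 4*(-4) + (-2)*(-5) = 30
Dx = 12*[(-1)*(-2) - (-2)*(-2)] - 4*[2*(-2) - (-2)*(-6)] + (-2)*[2*(-2) - (-1)*(-6)]
  = 12*(-2) - 4*(-16) + (-2)*(-10) = 60
Dy = (-2)*[2*(-2) - (-2)*(-6)] - 12*[3*(-2) - (-2)*1] + (-2)*[3*(-6) - 2*1]
  = (-2)*(-16) - 12*(-4) + (-2)*(-20) = 120
Dz = (-2)*[(-1)*(-6) - 2*(-2)] - 4*[3*(-6) - 2*1] + 12*[3*(-2) - (-1)*1]
  = (-2)*(10) - 4*(-20) + 12*(-5) = 0
x = Dx/D = 60/30 = 2, y = Dy/D = 120/30 = 4, z = Dz/D = 0/30 = 0
Check eq1: (-2)(2) + (4)(4) + (-2)(0) = 12 = 12 ✓
Check eq2: (3)(2) + (-1)(4) + (-2)(0) = 2 = 2 ✓
Check eq3: (1)(2) + (-2)(4) + (-2)(0) = -6 = -6 ✓

x = 2, y = 4, z = 0


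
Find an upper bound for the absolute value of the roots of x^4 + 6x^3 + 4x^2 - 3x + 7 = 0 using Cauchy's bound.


Cauchy's bound: all roots r satisfy |r| <= 1 + max(|a_i/a_n|) for i = 0,...,n-1
where a_n is the leading coefficient.

Coefficients: [1, 6, 4, -3, 7]
Leading coefficient a_n = 1
Ratios |a_i/a_n|: 6, 4, 3, 7
Maximum ratio: 7
Cauchy's bound: |r| <= 1 + 7 = 8

Upper bound = 8


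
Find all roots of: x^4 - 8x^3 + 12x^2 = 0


The lowest-degree term is x^2, so x = 0 is a root with multiplicity 2. Factor out x^2:
  x^2 - 8x + 12 = 0
Solve the quadratic x^2 - 8x + 12 = 0: discriminant = (-8)^2 - 4(1)(12) = 64 - 48 = 16.
sqrt(16) = 4, so x = (8 ± 4)/2: x = 6 or x = 2.
Collecting all roots found:

x = 0 (multiplicity 2), x = 2, x = 6


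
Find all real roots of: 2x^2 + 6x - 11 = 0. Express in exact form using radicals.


Using the quadratic formula: x = (-b ± sqrt(b^2 - 4ac)) / (2a)
Here a = 2, b = 6, c = -11
Discriminant = b^2 - 4ac = 6^2 - 4(2)(-11) = 36 + 88 = 124
Since discriminant = 124 > 0, there are two real roots.
x = (-6 ± 2*sqrt(31)) / 4
Simplifying: x = (-3 ± sqrt(31)) / 2
Numerically: x ≈ 1.2839 or x ≈ -4.2839

x = (-3 + sqrt(31)) / 2 or x = (-3 - sqrt(31)) / 2


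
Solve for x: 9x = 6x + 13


Starting with: 9x = 6x + 13
Move all x terms to left: (9 - 6)x = 13 - 0
Simplify: 3x = 13
Divide both sides by 3: x = 13/3

x = 13/3


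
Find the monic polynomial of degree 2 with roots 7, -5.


A monic polynomial with roots 7, -5 is:
p(x) = (x - 7)(x + 5)
After multiplying by (x - 7): x - 7
After multiplying by (x + 5): x^2 - 2x - 35

x^2 - 2x - 35


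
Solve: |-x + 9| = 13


An absolute value equation |expr| = 13 gives two cases:
Case 1: -x + 9 = 13
  -x = 4, so x = -4
Case 2: -x + 9 = -13
  -x = -22, so x = 22

x = -4, x = 22


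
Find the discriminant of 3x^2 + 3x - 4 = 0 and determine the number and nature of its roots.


For ax^2 + bx + c = 0, discriminant D = b^2 - 4ac
Here a = 3, b = 3, c = -4
D = (3)^2 - 4(3)(-4) = 9 + 48 = 57

D = 57 > 0 but not a perfect square
The equation has 2 distinct real irrational roots.

Discriminant = 57, 2 distinct real irrational roots


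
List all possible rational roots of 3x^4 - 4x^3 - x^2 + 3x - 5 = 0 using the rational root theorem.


Rational root theorem: possible roots are ±p/q where:
  p divides the constant term (-5): p ∈ {1, 5}
  q divides the leading coefficient (3): q ∈ {1, 3}

All possible rational roots: -5, -5/3, -1, -1/3, 1/3, 1, 5/3, 5

-5, -5/3, -1, -1/3, 1/3, 1, 5/3, 5


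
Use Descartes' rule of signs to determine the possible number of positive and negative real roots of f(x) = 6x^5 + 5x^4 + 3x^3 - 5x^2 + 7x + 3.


Descartes' rule of signs:

For positive roots, count sign changes in f(x) = 6x^5 + 5x^4 + 3x^3 - 5x^2 + 7x + 3:
Signs of coefficients: +, +, +, -, +, +
Number of sign changes: 2
Possible positive real roots: 2, 0

For negative roots, examine f(-x) = -6x^5 + 5x^4 - 3x^3 - 5x^2 - 7x + 3:
Signs of coefficients: -, +, -, -, -, +
Number of sign changes: 3
Possible negative real roots: 3, 1

Positive roots: 2 or 0; Negative roots: 3 or 1


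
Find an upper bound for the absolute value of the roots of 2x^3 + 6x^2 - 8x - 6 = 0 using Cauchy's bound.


Cauchy's bound: all roots r satisfy |r| <= 1 + max(|a_i/a_n|) for i = 0,...,n-1
where a_n is the leading coefficient.

Coefficients: [2, 6, -8, -6]
Leading coefficient a_n = 2
Ratios |a_i/a_n|: 3, 4, 3
Maximum ratio: 4
Cauchy's bound: |r| <= 1 + 4 = 5

Upper bound = 5


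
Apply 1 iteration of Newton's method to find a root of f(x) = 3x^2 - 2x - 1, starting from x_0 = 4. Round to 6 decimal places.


Newton's method: x_(n+1) = x_n - f(x_n)/f'(x_n)
f(x) = 3x^2 - 2x - 1
f'(x) = 6x - 2

Iteration 1:
  f(4.000000) = 39.000000
  f'(4.000000) = 22.000000
  x_1 = 4.000000 - (39.000000)/(22.000000) = 2.227273

x_1 = 2.227273


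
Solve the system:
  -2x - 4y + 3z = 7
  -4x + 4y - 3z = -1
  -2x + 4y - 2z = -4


Using Cramer's rule. Expand each determinant along the first row.
D  = (-2)*[4*(-2) - (-3)*4] - (-4)*[(-4)*(-2) - (-3)*(-2)] + 3*[(-4)*4 - 4*(-2)]
  = (-2)*(4) - (-4)*(2) + 3*(-8) = -24
Dx = 7*[4*(-2) - (-3)*4] - (-4)*[(-1)*(-2) - (-3)*(-4)] + 3*[(-1)*4 - 4*(-4)]
  = 7*(4) - (-4)*(-10) + 3*(12) = 24
Dy = (-2)*[(-1)*(-2) - (-3)*(-4)] - 7*[(-4)*(-2) - (-3)*(-2)] + 3*[(-4)*(-4) - (-1)*(-2)]
  = (-2)*(-10) - 7*(2) + 3*(14) = 48
Dz = (-2)*[4*(-4) - (-1)*4] - (-4)*[(-4)*(-4) - (-1)*(-2)] + 7*[(-4)*4 - 4*(-2)]
  = (-2)*(-12) - (-4)*(14) + 7*(-8) = 24
x = Dx/D = 24/-24 = -1, y = Dy/D = 48/-24 = -2, z = Dz/D = 24/-24 = -1
Check eq1: (-2)(-1) + (-4)(-2) + (3)(-1) = 7 = 7 ✓
Check eq2: (-4)(-1) + (4)(-2) + (-3)(-1) = -1 = -1 ✓
Check eq3: (-2)(-1) + (4)(-2) + (-2)(-1) = -4 = -4 ✓

x = -1, y = -2, z = -1


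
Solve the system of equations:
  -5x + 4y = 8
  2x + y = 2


Using Cramer's rule:
Determinant D = (-5)(1) - (2)(4) = -5 - 8 = -13
Dx = (8)(1) - (2)(4) = 8 - 8 = 0
Dy = (-5)(2) - (2)(8) = -10 - 16 = -26
x = Dx/D = 0/-13 = 0
y = Dy/D = -26/-13 = 2

x = 0, y = 2


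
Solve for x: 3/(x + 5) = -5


Multiply both sides by (x + 5): 3 = -5(x + 5)
Distribute: 3 = -5x - 25
-5x = 3 + 25 = 28
x = -28/5

x = -28/5


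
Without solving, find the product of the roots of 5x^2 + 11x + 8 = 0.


By Vieta's formulas for ax^2 + bx + c = 0:
  Sum of roots = -b/a
  Product of roots = c/a

Here a = 5, b = 11, c = 8
Sum = -(11)/5 = -11/5
Product = 8/5 = 8/5

Product = 8/5


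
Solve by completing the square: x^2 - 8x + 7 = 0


Start: x^2 - 8x + 7 = 0
Move constant: x^2 - 8x = -7
Half of -8 is -4, squared is 16
Add 16 to both sides: x^2 - 8x + 16 = 9
(x - 4)^2 = 9
x - 4 = ±3
x = 4 + 3 = 7 or x = 4 - 3 = 1

x = 1, x = 7


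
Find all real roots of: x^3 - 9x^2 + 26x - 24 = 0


Let p(x) = x^3 - 9x^2 + 26x - 24. By the rational root theorem (leading coefficient 1), any rational root is an integer divisor of 24: try ±1, ±2, ... in turn.
Test x = 1: value = -6 ≠ 0.
Test x = -1: value = -60 ≠ 0.
Test x = 2: value = 0 ✓, so (x - 2) is a factor.
Synthetic division by (x - 2): bring down 1; 1(2) - 9 = -7; (-7)(2) + 26 = 12; 12(2) - 24 = 0 → quotient x^2 - 7x + 12, remainder 0.
Solve the quadratic x^2 - 7x + 12 = 0: discriminant = (-7)^2 - 4(1)(12) = 49 - 48 = 1.
sqrt(1) = 1, so x = (7 ± 1)/2: x = 4 or x = 3.

x = 2, x = 3, x = 4


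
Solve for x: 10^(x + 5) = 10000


Express both sides with the same base.
10000 = 10^4
Since the bases match, equate exponents: x + 5 = 4
So x = 4 - (5) = -1

x = -1


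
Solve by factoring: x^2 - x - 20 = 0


We need two numbers that multiply to -20 and add to -1.
Those numbers are 4 and -5 (since 4 * (-5) = -20 and 4 + (-5) = -1).
So x^2 - x - 20 = (x + 4)(x - 5) = 0
Setting each factor to zero: x = -4 or x = 5

x = -4, x = 5


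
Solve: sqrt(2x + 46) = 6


Square both sides: 2x + 46 = 6^2 = 36
2x = 36 - 46 = -10
x = -5
Check: sqrt(2*(-5) + 46) = sqrt(36) = 6 ✓

x = -5


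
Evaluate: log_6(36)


We need the exponent such that 6^? = 36
6^2 = 36
Therefore log_6(36) = 2

2


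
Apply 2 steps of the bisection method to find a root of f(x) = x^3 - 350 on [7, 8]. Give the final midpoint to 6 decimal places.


f(x) = x^3 - 350
f(7) = -7 < 0
f(8) = 162 > 0

Step 1: midpoint = (7.000000 + 8.000000)/2 = 7.500000
  f(7.500000) = 71.875000
  f(mid) > 0, so root is in [7.000000, 7.500000]

Step 2: midpoint = (7.000000 + 7.500000)/2 = 7.250000
  f(7.250000) = 31.078125
  f(mid) > 0, so root is in [7.000000, 7.250000]

midpoint = 7.250000


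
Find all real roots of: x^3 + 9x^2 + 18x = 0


The constant term is 0, so x = 0 is a root. Factor out x:
  x(x^2 + 9x + 18) = 0
Solve the quadratic x^2 + 9x + 18 = 0: discriminant = 9^2 - 4(1)(18) = 81 - 72 = 9.
sqrt(9) = 3, so x = (-9 ± 3)/2: x = -3 or x = -6.

x = -6, x = -3, x = 0


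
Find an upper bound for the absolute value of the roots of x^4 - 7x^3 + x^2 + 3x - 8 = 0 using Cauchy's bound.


Cauchy's bound: all roots r satisfy |r| <= 1 + max(|a_i/a_n|) for i = 0,...,n-1
where a_n is the leading coefficient.

Coefficients: [1, -7, 1, 3, -8]
Leading coefficient a_n = 1
Ratios |a_i/a_n|: 7, 1, 3, 8
Maximum ratio: 8
Cauchy's bound: |r| <= 1 + 8 = 9

Upper bound = 9


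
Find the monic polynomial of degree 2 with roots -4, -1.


A monic polynomial with roots -4, -1 is:
p(x) = (x + 4)(x + 1)
After multiplying by (x + 4): x + 4
After multiplying by (x + 1): x^2 + 5x + 4

x^2 + 5x + 4


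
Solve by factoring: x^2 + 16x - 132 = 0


We need two numbers that multiply to -132 and add to 16.
Those numbers are 22 and -6 (since 22 * (-6) = -132 and 22 + (-6) = 16).
So x^2 + 16x - 132 = (x + 22)(x - 6) = 0
Setting each factor to zero: x = -22 or x = 6

x = -22, x = 6


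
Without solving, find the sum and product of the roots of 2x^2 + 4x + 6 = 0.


By Vieta's formulas for ax^2 + bx + c = 0:
  Sum of roots = -b/a
  Product of roots = c/a

Here a = 2, b = 4, c = 6
Sum = -(4)/2 = -2
Product = 6/2 = 3

Sum = -2, Product = 3


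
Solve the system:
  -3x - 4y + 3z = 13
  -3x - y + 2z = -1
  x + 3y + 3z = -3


Using Cramer's rule. Expand each determinant along the first row.
D  = (-3)*[(-1)*3 - 2*3] - (-4)*[(-3)*3 - 2*1] + 3*[(-3)*3 - (-1)*1]
  = (-3)*(-9) - (-4)*(-11) + 3*(-8) = -41
Dx = 13*[(-1)*3 - 2*3] - (-4)*[(-1)*3 - 2*(-3)] + 3*[(-1)*3 - (-1)*(-3)]
  = 13*(-9) - (-4)*(3) + 3*(-6) = -123
Dy = (-3)*[(-1)*3 - 2*(-3)] - 13*[(-3)*3 - 2*1] + 3*[(-3)*(-3) - (-1)*1]
  = (-3)*(3) - 13*(-11) + 3*(10) = 164
Dz = (-3)*[(-1)*(-3) - (-1)*3] - (-4)*[(-3)*(-3) - (-1)*1] + 13*[(-3)*3 - (-1)*1]
  = (-3)*(6) - (-4)*(10) + 13*(-8) = -82
x = Dx/D = -123/-41 = 3, y = Dy/D = 164/-41 = -4, z = Dz/D = -82/-41 = 2
Check eq1: (-3)(3) + (-4)(-4) + (3)(2) = 13 = 13 ✓
Check eq2: (-3)(3) + (-1)(-4) + (2)(2) = -1 = -1 ✓
Check eq3: (1)(3) + (3)(-4) + (3)(2) = -3 = -3 ✓

x = 3, y = -4, z = 2


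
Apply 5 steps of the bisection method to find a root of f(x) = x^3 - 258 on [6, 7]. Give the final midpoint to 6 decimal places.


f(x) = x^3 - 258
f(6) = -42 < 0
f(7) = 85 > 0

Step 1: midpoint = (6.000000 + 7.000000)/2 = 6.500000
  f(6.500000) = 16.625000
  f(mid) > 0, so root is in [6.000000, 6.500000]

Step 2: midpoint = (6.000000 + 6.500000)/2 = 6.250000
  f(6.250000) = -13.859375
  f(mid) < 0, so root is in [6.250000, 6.500000]

Step 3: midpoint = (6.250000 + 6.500000)/2 = 6.375000
  f(6.375000) = 1.083984
  f(mid) > 0, so root is in [6.250000, 6.375000]

Step 4: midpoint = (6.250000 + 6.375000)/2 = 6.312500
  f(6.312500) = -6.461670
  f(mid) < 0, so root is in [6.312500, 6.375000]

Step 5: midpoint = (6.312500 + 6.375000)/2 = 6.343750
  f(6.343750) = -2.707428
  f(mid) < 0, so root is in [6.343750, 6.375000]

midpoint = 6.343750


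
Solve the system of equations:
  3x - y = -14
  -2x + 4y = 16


Using Cramer's rule:
Determinant D = (3)(4) - (-2)(-1) = 12 - 2 = 10
Dx = (-14)(4) - (16)(-1) = -56 + 16 = -40
Dy = (3)(16) - (-2)(-14) = 48 - 28 = 20
x = Dx/D = -40/10 = -4
y = Dy/D = 20/10 = 2

x = -4, y = 2


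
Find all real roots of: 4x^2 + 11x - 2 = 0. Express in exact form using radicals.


Using the quadratic formula: x = (-b ± sqrt(b^2 - 4ac)) / (2a)
Here a = 4, b = 11, c = -2
Discriminant = b^2 - 4ac = 11^2 - 4(4)(-2) = 121 + 32 = 153
Since discriminant = 153 > 0, there are two real roots.
x = (-11 ± 3*sqrt(17)) / 8
Numerically: x ≈ 0.1712 or x ≈ -2.9212

x = (-11 + 3*sqrt(17)) / 8 or x = (-11 - 3*sqrt(17)) / 8


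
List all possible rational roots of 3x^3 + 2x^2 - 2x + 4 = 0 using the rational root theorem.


Rational root theorem: possible roots are ±p/q where:
  p divides the constant term (4): p ∈ {1, 2, 4}
  q divides the leading coefficient (3): q ∈ {1, 3}

All possible rational roots: -4, -2, -4/3, -1, -2/3, -1/3, 1/3, 2/3, 1, 4/3, 2, 4

-4, -2, -4/3, -1, -2/3, -1/3, 1/3, 2/3, 1, 4/3, 2, 4


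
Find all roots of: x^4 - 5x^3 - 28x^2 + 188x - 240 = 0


Let p(x) = x^4 - 5x^3 - 28x^2 + 188x - 240. By the rational root theorem (leading coefficient 1), any rational root is an integer divisor of 240: try ±1, ±2, ... in turn.
Test x = 1: value = -84 ≠ 0.
Test x = -1: value = -450 ≠ 0.
Test x = 2: value = 0 ✓, so (x - 2) is a factor.
Synthetic division by (x - 2): bring down 1; 1(2) - 5 = -3; (-3)(2) - 28 = -34; (-34)(2) + 188 = 120; 120(2) - 240 = 0 → quotient x^3 - 3x^2 - 34x + 120, remainder 0.
Continue with the quotient x^3 - 3x^2 - 34x + 120 (candidates must divide 120; re-test x = 2 first in case it repeats).
Test x = 2: value = 48 ≠ 0.
Test x = -2: value = 168 ≠ 0.
Test x = 3: value = 18 ≠ 0.
Test x = -3: value = 168 ≠ 0.
Test x = 4: value = 0 ✓, so (x - 4) is a factor.
Synthetic division by (x - 4): bring down 1; 1(4) - 3 = 1; 1(4) - 34 = -30; (-30)(4) + 120 = 0 → quotient x^2 + x - 30, remainder 0.
Solve the quadratic x^2 + x - 30 = 0: discriminant = 1^2 - 4(1)(-30) = 1 + 120 = 121.
sqrt(121) = 11, so x = (-1 ± 11)/2: x = 5 or x = -6.
Collecting all roots found:

x = -6, x = 2, x = 4, x = 5


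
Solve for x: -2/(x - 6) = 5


Multiply both sides by (x - 6): -2 = 5(x - 6)
Distribute: -2 = 5x - 30
5x = -2 + 30 = 28
x = 28/5

x = 28/5


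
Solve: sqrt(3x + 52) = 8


Square both sides: 3x + 52 = 8^2 = 64
3x = 64 - 52 = 12
x = 4
Check: sqrt(3*4 + 52) = sqrt(64) = 8 ✓

x = 4


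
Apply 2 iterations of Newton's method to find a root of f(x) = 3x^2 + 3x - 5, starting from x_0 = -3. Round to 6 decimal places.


Newton's method: x_(n+1) = x_n - f(x_n)/f'(x_n)
f(x) = 3x^2 + 3x - 5
f'(x) = 6x + 3

Iteration 1:
  f(-3.000000) = 13.000000
  f'(-3.000000) = -15.000000
  x_1 = -3.000000 - (13.000000)/(-15.000000) = -2.133333

Iteration 2:
  f(-2.133333) = 2.253333
  f'(-2.133333) = -9.800000
  x_2 = -2.133333 - (2.253333)/(-9.800000) = -1.903401

x_2 = -1.903401


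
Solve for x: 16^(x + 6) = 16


Express both sides with the same base.
16 = 16^1
Since the bases match, equate exponents: x + 6 = 1
So x = 1 - (6) = -5

x = -5


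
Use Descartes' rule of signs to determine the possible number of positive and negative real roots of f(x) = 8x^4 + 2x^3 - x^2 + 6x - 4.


Descartes' rule of signs:

For positive roots, count sign changes in f(x) = 8x^4 + 2x^3 - x^2 + 6x - 4:
Signs of coefficients: +, +, -, +, -
Number of sign changes: 3
Possible positive real roots: 3, 1

For negative roots, examine f(-x) = 8x^4 - 2x^3 - x^2 - 6x - 4:
Signs of coefficients: +, -, -, -, -
Number of sign changes: 1
Possible negative real roots: 1

Positive roots: 3 or 1; Negative roots: 1


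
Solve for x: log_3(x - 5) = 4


Convert to exponential form: x - 5 = 3^4 = 81
x = 81 + 5 = 86
Check: log_3(86 - 5) = log_3(81) = log_3(81) = 4 ✓

x = 86


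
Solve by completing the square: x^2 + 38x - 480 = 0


Start: x^2 + 38x - 480 = 0
Move constant: x^2 + 38x = 480
Half of 38 is 19, squared is 361
Add 361 to both sides: x^2 + 38x + 361 = 841
(x + 19)^2 = 841
x + 19 = ±29
x = -19 + 29 = 10 or x = -19 - 29 = -48

x = -48, x = 10


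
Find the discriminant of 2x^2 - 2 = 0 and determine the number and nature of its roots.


For ax^2 + bx + c = 0, discriminant D = b^2 - 4ac
Here a = 2, b = 0, c = -2
D = (0)^2 - 4(2)(-2) = 0 + 16 = 16

D = 16 > 0 and is a perfect square (sqrt = 4)
The equation has 2 distinct real rational roots.

Discriminant = 16, 2 distinct real rational roots


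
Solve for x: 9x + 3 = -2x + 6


Starting with: 9x + 3 = -2x + 6
Move all x terms to left: (9 + 2)x = 6 - 3
Simplify: 11x = 3
Divide both sides by 11: x = 3/11

x = 3/11


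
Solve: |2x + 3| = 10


An absolute value equation |expr| = 10 gives two cases:
Case 1: 2x + 3 = 10
  2x = 7, so x = 7/2
Case 2: 2x + 3 = -10
  2x = -13, so x = -13/2

x = -13/2, x = 7/2


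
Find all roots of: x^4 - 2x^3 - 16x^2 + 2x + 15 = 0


Let p(x) = x^4 - 2x^3 - 16x^2 + 2x + 15. By the rational root theorem (leading coefficient 1), any rational root is an integer divisor of 15: try ±1, ±2, ... in turn.
Test x = 1: value = 0 ✓, so (x - 1) is a factor.
Synthetic division by (x - 1): bring down 1; 1(1) - 2 = -1; (-1)(1) - 16 = -17; (-17)(1) + 2 = -15; (-15)(1) + 15 = 0 → quotient x^3 - x^2 - 17x - 15, remainder 0.
Continue with the quotient x^3 - x^2 - 17x - 15 (candidates must divide 15; re-test x = 1 first in case it repeats).
Test x = 1: value = -32 ≠ 0.
Test x = -1: value = 0 ✓, so (x + 1) is a factor.
Synthetic division by (x + 1): bring down 1; 1(-1) - 1 = -2; (-2)(-1) - 17 = -15; (-15)(-1) - 15 = 0 → quotient x^2 - 2x - 15, remainder 0.
Solve the quadratic x^2 - 2x - 15 = 0: discriminant = (-2)^2 - 4(1)(-15) = 4 + 60 = 64.
sqrt(64) = 8, so x = (2 ± 8)/2: x = 5 or x = -3.
Collecting all roots found:

x = -3, x = -1, x = 1, x = 5


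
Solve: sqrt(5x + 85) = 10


Square both sides: 5x + 85 = 10^2 = 100
5x = 100 - 85 = 15
x = 3
Check: sqrt(5*3 + 85) = sqrt(100) = 10 ✓

x = 3


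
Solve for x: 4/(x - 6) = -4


Multiply both sides by (x - 6): 4 = -4(x - 6)
Distribute: 4 = -4x + 24
-4x = 4 - 24 = -20
x = 5

x = 5


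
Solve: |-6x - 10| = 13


An absolute value equation |expr| = 13 gives two cases:
Case 1: -6x - 10 = 13
  -6x = 23, so x = -23/6
Case 2: -6x - 10 = -13
  -6x = -3, so x = 1/2

x = -23/6, x = 1/2


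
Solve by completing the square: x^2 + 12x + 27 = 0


Start: x^2 + 12x + 27 = 0
Move constant: x^2 + 12x = -27
Half of 12 is 6, squared is 36
Add 36 to both sides: x^2 + 12x + 36 = 9
(x + 6)^2 = 9
x + 6 = ±3
x = -6 + 3 = -3 or x = -6 - 3 = -9

x = -9, x = -3


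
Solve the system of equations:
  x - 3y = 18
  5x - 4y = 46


Using Cramer's rule:
Determinant D = (1)(-4) - (5)(-3) = -4 + 15 = 11
Dx = (18)(-4) - (46)(-3) = -72 + 138 = 66
Dy = (1)(46) - (5)(18) = 46 - 90 = -44
x = Dx/D = 66/11 = 6
y = Dy/D = -44/11 = -4

x = 6, y = -4


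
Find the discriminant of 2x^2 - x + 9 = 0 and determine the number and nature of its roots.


For ax^2 + bx + c = 0, discriminant D = b^2 - 4ac
Here a = 2, b = -1, c = 9
D = (-1)^2 - 4(2)(9) = 1 - 72 = -71

D = -71 < 0
The equation has no real roots (2 complex conjugate roots).

Discriminant = -71, no real roots (2 complex conjugate roots)


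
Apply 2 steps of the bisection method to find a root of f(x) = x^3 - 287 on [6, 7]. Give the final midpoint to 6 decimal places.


f(x) = x^3 - 287
f(6) = -71 < 0
f(7) = 56 > 0

Step 1: midpoint = (6.000000 + 7.000000)/2 = 6.500000
  f(6.500000) = -12.375000
  f(mid) < 0, so root is in [6.500000, 7.000000]

Step 2: midpoint = (6.500000 + 7.000000)/2 = 6.750000
  f(6.750000) = 20.546875
  f(mid) > 0, so root is in [6.500000, 6.750000]

midpoint = 6.750000


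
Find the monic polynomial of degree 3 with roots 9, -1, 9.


A monic polynomial with roots 9, -1, 9 is:
p(x) = (x - 9)(x + 1)(x - 9)
After multiplying by (x - 9): x - 9
After multiplying by (x + 1): x^2 - 8x - 9
After multiplying by (x - 9): x^3 - 17x^2 + 63x + 81

x^3 - 17x^2 + 63x + 81


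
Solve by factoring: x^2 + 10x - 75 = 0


We need two numbers that multiply to -75 and add to 10.
Those numbers are 15 and -5 (since 15 * (-5) = -75 and 15 + (-5) = 10).
So x^2 + 10x - 75 = (x + 15)(x - 5) = 0
Setting each factor to zero: x = -15 or x = 5

x = -15, x = 5


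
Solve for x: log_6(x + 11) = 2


Convert to exponential form: x + 11 = 6^2 = 36
x = 36 - 11 = 25
Check: log_6(25 + 11) = log_6(36) = log_6(36) = 2 ✓

x = 25


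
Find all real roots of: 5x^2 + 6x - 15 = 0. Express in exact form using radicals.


Using the quadratic formula: x = (-b ± sqrt(b^2 - 4ac)) / (2a)
Here a = 5, b = 6, c = -15
Discriminant = b^2 - 4ac = 6^2 - 4(5)(-15) = 36 + 300 = 336
Since discriminant = 336 > 0, there are two real roots.
x = (-6 ± 4*sqrt(21)) / 10
Simplifying: x = (-3 ± 2*sqrt(21)) / 5
Numerically: x ≈ 1.2330 or x ≈ -2.4330

x = (-3 + 2*sqrt(21)) / 5 or x = (-3 - 2*sqrt(21)) / 5


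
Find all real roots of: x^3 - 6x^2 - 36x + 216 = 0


Let p(x) = x^3 - 6x^2 - 36x + 216. By the rational root theorem (leading coefficient 1), any rational root is an integer divisor of 216: try ±1, ±2, ... in turn.
Test x = 1: value = 175 ≠ 0.
Test x = -1: value = 245 ≠ 0.
Test x = 2: value = 128 ≠ 0.
Test x = -2: value = 256 ≠ 0.
Test x = 3: value = 81 ≠ 0.
Test x = -3: value = 243 ≠ 0.
Test x = 4: value = 40 ≠ 0.
Test x = -4: value = 200 ≠ 0.
Test x = 6: value = 0 ✓, so (x - 6) is a factor.
Synthetic division by (x - 6): bring down 1; 1(6) - 6 = 0; 0(6) - 36 = -36; (-36)(6) + 216 = 0 → quotient x^2 - 36, remainder 0.
Solve the quadratic x^2 - 36 = 0: discriminant = 0^2 - 4(1)(-36) = 0 + 144 = 144.
sqrt(144) = 12, so x = (0 ± 12)/2: x = 6 or x = -6.

x = -6, x = 6 (multiplicity 2)


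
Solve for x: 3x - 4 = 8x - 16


Starting with: 3x - 4 = 8x - 16
Move all x terms to left: (3 - 8)x = -16 + 4
Simplify: -5x = -12
Divide both sides by -5: x = 12/5

x = 12/5


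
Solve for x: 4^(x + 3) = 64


Express both sides with the same base.
64 = 4^3
Since the bases match, equate exponents: x + 3 = 3
So x = 3 - (3) = 0

x = 0


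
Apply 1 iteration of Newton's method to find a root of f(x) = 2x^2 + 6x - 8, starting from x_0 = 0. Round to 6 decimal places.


Newton's method: x_(n+1) = x_n - f(x_n)/f'(x_n)
f(x) = 2x^2 + 6x - 8
f'(x) = 4x + 6

Iteration 1:
  f(0.000000) = -8.000000
  f'(0.000000) = 6.000000
  x_1 = 0.000000 - (-8.000000)/(6.000000) = 1.333333

x_1 = 1.333333


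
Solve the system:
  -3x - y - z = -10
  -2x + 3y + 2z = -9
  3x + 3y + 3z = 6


Using Cramer's rule. Expand each determinant along the first row.
D  = (-3)*[3*3 - 2*3] - (-1)*[(-2)*3 - 2*3] + (-1)*[(-2)*3 - 3*3]
  = (-3)*(3) - (-1)*(-12) + (-1)*(-15) = -6
Dx = (-10)*[3*3 - 2*3] - (-1)*[(-9)*3 - 2*6] + (-1)*[(-9)*3 - 3*6]
  = (-10)*(3) - (-1)*(-39) + (-1)*(-45) = -24
Dy = (-3)*[(-9)*3 - 2*6] - (-10)*[(-2)*3 - 2*3] + (-1)*[(-2)*6 - (-9)*3]
  = (-3)*(-39) - (-10)*(-12) + (-1)*(15) = -18
Dz = (-3)*[3*6 - (-9)*3] - (-1)*[(-2)*6 - (-9)*3] + (-10)*[(-2)*3 - 3*3]
  = (-3)*(45) - (-1)*(15) + (-10)*(-15) = 30
x = Dx/D = -24/-6 = 4, y = Dy/D = -18/-6 = 3, z = Dz/D = 30/-6 = -5
Check eq1: (-3)(4) + (-1)(3) + (-1)(-5) = -10 = -10 ✓
Check eq2: (-2)(4) + (3)(3) + (2)(-5) = -9 = -9 ✓
Check eq3: (3)(4) + (3)(3) + (3)(-5) = 6 = 6 ✓

x = 4, y = 3, z = -5


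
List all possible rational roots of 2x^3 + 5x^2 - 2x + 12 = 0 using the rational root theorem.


Rational root theorem: possible roots are ±p/q where:
  p divides the constant term (12): p ∈ {1, 2, 3, 4, 6, 12}
  q divides the leading coefficient (2): q ∈ {1, 2}

All possible rational roots: -12, -6, -4, -3, -2, -3/2, -1, -1/2, 1/2, 1, 3/2, 2, 3, 4, 6, 12

-12, -6, -4, -3, -2, -3/2, -1, -1/2, 1/2, 1, 3/2, 2, 3, 4, 6, 12


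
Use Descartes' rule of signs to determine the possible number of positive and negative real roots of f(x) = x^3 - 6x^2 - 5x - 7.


Descartes' rule of signs:

For positive roots, count sign changes in f(x) = x^3 - 6x^2 - 5x - 7:
Signs of coefficients: +, -, -, -
Number of sign changes: 1
Possible positive real roots: 1

For negative roots, examine f(-x) = -x^3 - 6x^2 + 5x - 7:
Signs of coefficients: -, -, +, -
Number of sign changes: 2
Possible negative real roots: 2, 0

Positive roots: 1; Negative roots: 2 or 0


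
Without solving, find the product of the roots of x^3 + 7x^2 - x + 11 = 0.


By Vieta's formulas for x^3 + bx^2 + cx + d = 0:
  r1 + r2 + r3 = -b/a = -7
  r1*r2 + r1*r3 + r2*r3 = c/a = -1
  r1*r2*r3 = -d/a = -11


Product = -11


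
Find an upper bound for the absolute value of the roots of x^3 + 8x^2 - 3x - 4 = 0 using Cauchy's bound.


Cauchy's bound: all roots r satisfy |r| <= 1 + max(|a_i/a_n|) for i = 0,...,n-1
where a_n is the leading coefficient.

Coefficients: [1, 8, -3, -4]
Leading coefficient a_n = 1
Ratios |a_i/a_n|: 8, 3, 4
Maximum ratio: 8
Cauchy's bound: |r| <= 1 + 8 = 9

Upper bound = 9


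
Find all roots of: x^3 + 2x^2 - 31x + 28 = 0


Let p(x) = x^3 + 2x^2 - 31x + 28. By the rational root theorem (leading coefficient 1), any rational root is an integer divisor of 28: try ±1, ±2, ... in turn.
Test x = 1: value = 0 ✓, so (x - 1) is a factor.
Synthetic division by (x - 1): bring down 1; 1(1) + 2 = 3; 3(1) - 31 = -28; (-28)(1) + 28 = 0 → quotient x^2 + 3x - 28, remainder 0.
Solve the quadratic x^2 + 3x - 28 = 0: discriminant = 3^2 - 4(1)(-28) = 9 + 112 = 121.
sqrt(121) = 11, so x = (-3 ± 11)/2: x = 4 or x = -7.
Collecting all roots found:

x = -7, x = 1, x = 4


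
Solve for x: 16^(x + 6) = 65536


Express both sides with the same base.
65536 = 16^4
Since the bases match, equate exponents: x + 6 = 4
So x = 4 - (6) = -2

x = -2


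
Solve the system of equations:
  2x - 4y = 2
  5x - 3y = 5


Using Cramer's rule:
Determinant D = (2)(-3) - (5)(-4) = -6 + 20 = 14
Dx = (2)(-3) - (5)(-4) = -6 + 20 = 14
Dy = (2)(5) - (5)(2) = 10 - 10 = 0
x = Dx/D = 14/14 = 1
y = Dy/D = 0/14 = 0

x = 1, y = 0


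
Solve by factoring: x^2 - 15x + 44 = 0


We need two numbers that multiply to 44 and add to -15.
Those numbers are -4 and -11 (since (-4) * (-11) = 44 and (-4) + (-11) = -15).
So x^2 - 15x + 44 = (x - 4)(x - 11) = 0
Setting each factor to zero: x = 4 or x = 11

x = 4, x = 11


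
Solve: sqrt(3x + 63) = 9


Square both sides: 3x + 63 = 9^2 = 81
3x = 81 - 63 = 18
x = 6
Check: sqrt(3*6 + 63) = sqrt(81) = 9 ✓

x = 6


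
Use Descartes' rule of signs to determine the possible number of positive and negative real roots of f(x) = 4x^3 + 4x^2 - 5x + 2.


Descartes' rule of signs:

For positive roots, count sign changes in f(x) = 4x^3 + 4x^2 - 5x + 2:
Signs of coefficients: +, +, -, +
Number of sign changes: 2
Possible positive real roots: 2, 0

For negative roots, examine f(-x) = -4x^3 + 4x^2 + 5x + 2:
Signs of coefficients: -, +, +, +
Number of sign changes: 1
Possible negative real roots: 1

Positive roots: 2 or 0; Negative roots: 1


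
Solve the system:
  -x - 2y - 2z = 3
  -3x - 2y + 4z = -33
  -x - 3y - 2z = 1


Using Cramer's rule. Expand each determinant along the first row.
D  = (-1)*[(-2)*(-2) - 4*(-3)] - (-2)*[(-3)*(-2) - 4*(-1)] + (-2)*[(-3)*(-3) - (-2)*(-1)]
  = (-1)*(16) - (-2)*(10) + (-2)*(7) = -10
Dx = 3*[(-2)*(-2) - 4*(-3)] - (-2)*[(-33)*(-2) - 4*1] + (-2)*[(-33)*(-3) - (-2)*1]
  = 3*(16) - (-2)*(62) + (-2)*(101) = -30
Dy = (-1)*[(-33)*(-2) - 4*1] - 3*[(-3)*(-2) - 4*(-1)] + (-2)*[(-3)*1 - (-33)*(-1)]
  = (-1)*(62) - 3*(10) + (-2)*(-36) = -20
Dz = (-1)*[(-2)*1 - (-33)*(-3)] - (-2)*[(-3)*1 - (-33)*(-1)] + 3*[(-3)*(-3) - (-2)*(-1)]
  = (-1)*(-101) - (-2)*(-36) + 3*(7) = 50
x = Dx/D = -30/-10 = 3, y = Dy/D = -20/-10 = 2, z = Dz/D = 50/-10 = -5
Check eq1: (-1)(3) + (-2)(2) + (-2)(-5) = 3 = 3 ✓
Check eq2: (-3)(3) + (-2)(2) + (4)(-5) = -33 = -33 ✓
Check eq3: (-1)(3) + (-3)(2) + (-2)(-5) = 1 = 1 ✓

x = 3, y = 2, z = -5


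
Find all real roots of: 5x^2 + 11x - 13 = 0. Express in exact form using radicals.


Using the quadratic formula: x = (-b ± sqrt(b^2 - 4ac)) / (2a)
Here a = 5, b = 11, c = -13
Discriminant = b^2 - 4ac = 11^2 - 4(5)(-13) = 121 + 260 = 381
Since discriminant = 381 > 0, there are two real roots.
x = (-11 ± sqrt(381)) / 10
Numerically: x ≈ 0.8519 or x ≈ -3.0519

x = (-11 + sqrt(381)) / 10 or x = (-11 - sqrt(381)) / 10


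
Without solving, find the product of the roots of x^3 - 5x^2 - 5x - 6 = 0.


By Vieta's formulas for x^3 + bx^2 + cx + d = 0:
  r1 + r2 + r3 = -b/a = 5
  r1*r2 + r1*r3 + r2*r3 = c/a = -5
  r1*r2*r3 = -d/a = 6


Product = 6


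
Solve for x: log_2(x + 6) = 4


Convert to exponential form: x + 6 = 2^4 = 16
x = 16 - 6 = 10
Check: log_2(10 + 6) = log_2(16) = log_2(16) = 4 ✓

x = 10


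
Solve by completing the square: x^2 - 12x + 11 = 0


Start: x^2 - 12x + 11 = 0
Move constant: x^2 - 12x = -11
Half of -12 is -6, squared is 36
Add 36 to both sides: x^2 - 12x + 36 = 25
(x - 6)^2 = 25
x - 6 = ±5
x = 6 + 5 = 11 or x = 6 - 5 = 1

x = 1, x = 11


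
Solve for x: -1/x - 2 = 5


Subtract -2 from both sides: -1/x = 7
Multiply both sides by x: -1 = 7 * x
Divide by 7: x = -1/7

x = -1/7


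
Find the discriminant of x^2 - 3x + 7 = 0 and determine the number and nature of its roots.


For ax^2 + bx + c = 0, discriminant D = b^2 - 4ac
Here a = 1, b = -3, c = 7
D = (-3)^2 - 4(1)(7) = 9 - 28 = -19

D = -19 < 0
The equation has no real roots (2 complex conjugate roots).

Discriminant = -19, no real roots (2 complex conjugate roots)


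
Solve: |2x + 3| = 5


An absolute value equation |expr| = 5 gives two cases:
Case 1: 2x + 3 = 5
  2x = 2, so x = 1
Case 2: 2x + 3 = -5
  2x = -8, so x = -4

x = -4, x = 1


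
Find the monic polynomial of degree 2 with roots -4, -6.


A monic polynomial with roots -4, -6 is:
p(x) = (x + 4)(x + 6)
After multiplying by (x + 4): x + 4
After multiplying by (x + 6): x^2 + 10x + 24

x^2 + 10x + 24


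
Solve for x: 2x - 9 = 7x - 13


Starting with: 2x - 9 = 7x - 13
Move all x terms to left: (2 - 7)x = -13 + 9
Simplify: -5x = -4
Divide both sides by -5: x = 4/5

x = 4/5
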